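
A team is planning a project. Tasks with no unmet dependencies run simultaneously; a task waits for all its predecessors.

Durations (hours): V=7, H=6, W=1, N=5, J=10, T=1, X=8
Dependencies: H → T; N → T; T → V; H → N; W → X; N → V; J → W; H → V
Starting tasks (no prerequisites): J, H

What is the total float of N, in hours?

0

J→W→X = 10+1+8 = 19 sets the makespan at 19 hours.
Longest path through N: 19 hours (earliest finish 11, latest finish 11).
Slack of N = 6 − 6 = 0 hours.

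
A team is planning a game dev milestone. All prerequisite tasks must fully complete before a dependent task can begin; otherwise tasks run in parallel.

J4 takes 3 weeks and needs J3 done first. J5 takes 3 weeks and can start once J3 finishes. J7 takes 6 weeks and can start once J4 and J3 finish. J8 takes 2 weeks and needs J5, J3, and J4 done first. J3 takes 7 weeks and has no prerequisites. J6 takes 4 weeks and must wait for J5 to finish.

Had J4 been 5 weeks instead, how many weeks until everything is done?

18

As given, the longest chain is J3→J4→J7 = 7+3+6 = 16, so the finish is 16 weeks.
J4 lies on that path, so at 5 weeks the path becomes 18 weeks.
The critical path is still J3→J4→J7; finish is now 18 weeks.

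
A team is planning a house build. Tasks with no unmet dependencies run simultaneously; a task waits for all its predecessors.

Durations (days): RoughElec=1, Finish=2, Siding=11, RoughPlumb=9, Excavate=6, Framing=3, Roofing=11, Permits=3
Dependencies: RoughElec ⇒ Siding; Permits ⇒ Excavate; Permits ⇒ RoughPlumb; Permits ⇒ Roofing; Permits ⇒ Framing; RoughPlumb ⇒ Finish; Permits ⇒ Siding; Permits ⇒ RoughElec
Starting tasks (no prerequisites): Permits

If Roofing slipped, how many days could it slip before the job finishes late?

The longest chain is Permits→RoughElec→Siding = 3+1+11 = 15; overall finish 15 days.
The longest chain containing Roofing totals 14 days.
Slack of Roofing = 4 − 3 = 1 day.

1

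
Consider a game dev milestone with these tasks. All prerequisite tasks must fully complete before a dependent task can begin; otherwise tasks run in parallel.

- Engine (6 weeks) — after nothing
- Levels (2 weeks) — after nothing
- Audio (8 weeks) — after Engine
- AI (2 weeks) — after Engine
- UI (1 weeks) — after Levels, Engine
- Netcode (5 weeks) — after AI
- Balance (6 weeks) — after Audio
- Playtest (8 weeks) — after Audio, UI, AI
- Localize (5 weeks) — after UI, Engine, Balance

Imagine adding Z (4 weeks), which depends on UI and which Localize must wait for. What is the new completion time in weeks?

25

Originally the game dev milestone takes 25 weeks.
With Z inserted, Localize now waits for max(UI, Engine, Balance, Z).
New critical path: Engine→Audio→Balance→Localize = 6+8+6+5 = 25 ⇒ 25 weeks.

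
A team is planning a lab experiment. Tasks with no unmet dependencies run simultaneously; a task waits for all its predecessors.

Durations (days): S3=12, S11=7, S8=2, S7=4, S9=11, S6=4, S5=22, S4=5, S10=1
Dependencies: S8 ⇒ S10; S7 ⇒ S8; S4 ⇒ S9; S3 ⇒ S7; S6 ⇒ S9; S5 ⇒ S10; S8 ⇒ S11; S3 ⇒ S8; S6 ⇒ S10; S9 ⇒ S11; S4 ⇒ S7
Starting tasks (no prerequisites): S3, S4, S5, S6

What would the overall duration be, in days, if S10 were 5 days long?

As given, the longest chain is S3→S7→S8→S11 = 12+4+2+7 = 25, so the finish is 25 days.
S10 is off the critical path — its longest chain is 23 days, giving 2 of slack.
New critical path: S5→S10 = 22+5 = 27 ⇒ 27 days.

27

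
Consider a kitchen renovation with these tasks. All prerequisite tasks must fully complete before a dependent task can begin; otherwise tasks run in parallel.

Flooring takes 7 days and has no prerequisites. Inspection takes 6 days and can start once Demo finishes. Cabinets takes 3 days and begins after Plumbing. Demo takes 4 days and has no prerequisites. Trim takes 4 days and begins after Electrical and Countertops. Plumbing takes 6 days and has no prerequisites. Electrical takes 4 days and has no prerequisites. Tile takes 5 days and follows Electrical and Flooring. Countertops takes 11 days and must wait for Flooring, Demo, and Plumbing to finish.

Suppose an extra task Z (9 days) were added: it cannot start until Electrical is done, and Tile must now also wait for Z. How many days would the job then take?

Originally the job takes 22 days.
With Z inserted, Tile now waits for max(Electrical, Flooring, Z).
New critical path: Flooring→Countertops→Trim = 7+11+4 = 22 ⇒ 22 days.

22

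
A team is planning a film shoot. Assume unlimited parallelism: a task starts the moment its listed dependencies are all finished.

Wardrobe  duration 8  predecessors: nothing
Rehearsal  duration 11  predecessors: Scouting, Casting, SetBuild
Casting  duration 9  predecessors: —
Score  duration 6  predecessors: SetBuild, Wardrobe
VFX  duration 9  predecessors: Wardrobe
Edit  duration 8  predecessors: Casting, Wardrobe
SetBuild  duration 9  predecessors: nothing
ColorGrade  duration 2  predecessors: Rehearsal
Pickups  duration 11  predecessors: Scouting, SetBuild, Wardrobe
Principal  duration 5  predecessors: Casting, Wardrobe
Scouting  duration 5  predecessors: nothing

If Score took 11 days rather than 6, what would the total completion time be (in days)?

Actual critical path: Casting→Rehearsal→ColorGrade = 9+11+2 = 22 ⇒ 22 days.
The longest path through Score is only 15 days, so Score has float 7.
No other chain overtakes it, so the finish is 22 days.

22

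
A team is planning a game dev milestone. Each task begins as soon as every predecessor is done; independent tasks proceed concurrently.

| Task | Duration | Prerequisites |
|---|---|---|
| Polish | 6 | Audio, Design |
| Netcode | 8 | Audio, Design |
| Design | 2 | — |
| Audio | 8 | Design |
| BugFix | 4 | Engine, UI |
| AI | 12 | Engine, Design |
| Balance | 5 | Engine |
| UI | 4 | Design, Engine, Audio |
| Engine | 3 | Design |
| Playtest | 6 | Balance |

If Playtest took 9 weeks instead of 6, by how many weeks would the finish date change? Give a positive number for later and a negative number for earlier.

1

Baseline: Design→Audio→UI→BugFix = 2+8+4+4 = 18 → 18 weeks.
Playtest has 2 weeks of float (longest path through it is 16).
New critical path: Design→Engine→Balance→Playtest = 2+3+5+9 = 19 ⇒ 19 weeks.
Change in finish: 19 − 18 = +1 weeks.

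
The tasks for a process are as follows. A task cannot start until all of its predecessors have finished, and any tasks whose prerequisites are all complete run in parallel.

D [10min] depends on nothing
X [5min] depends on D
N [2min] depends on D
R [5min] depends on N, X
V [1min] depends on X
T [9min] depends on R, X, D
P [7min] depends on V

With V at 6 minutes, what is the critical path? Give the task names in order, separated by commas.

Baseline: D→X→R→T = 10+5+5+9 = 29 → 29 minutes.
V has 6 minutes of float (longest path through it is 23).
That remains the longest chain; total 29 minutes.

D, X, R, T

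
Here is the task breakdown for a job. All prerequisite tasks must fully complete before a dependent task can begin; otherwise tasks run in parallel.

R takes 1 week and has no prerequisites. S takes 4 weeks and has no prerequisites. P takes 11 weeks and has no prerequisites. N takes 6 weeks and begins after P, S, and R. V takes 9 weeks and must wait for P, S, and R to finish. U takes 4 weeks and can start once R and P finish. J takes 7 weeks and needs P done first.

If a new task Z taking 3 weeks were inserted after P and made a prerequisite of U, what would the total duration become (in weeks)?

Originally the schedule takes 20 weeks.
With Z inserted, U now waits for max(R, P, Z).
New critical path: P→V = 11+9 = 20 ⇒ 20 weeks.

20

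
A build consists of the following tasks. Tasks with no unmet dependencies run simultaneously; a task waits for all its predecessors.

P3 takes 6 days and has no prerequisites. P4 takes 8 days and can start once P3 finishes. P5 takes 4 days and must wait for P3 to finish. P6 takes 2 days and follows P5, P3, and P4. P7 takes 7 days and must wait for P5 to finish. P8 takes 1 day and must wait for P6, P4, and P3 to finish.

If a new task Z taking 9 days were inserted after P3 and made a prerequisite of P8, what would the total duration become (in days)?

17

Originally the project takes 17 days.
With Z inserted, P8 now waits for max(P6, P4, P3, Z).
New critical path: P3→P4→P6→P8 = 6+8+2+1 = 17 ⇒ 17 days.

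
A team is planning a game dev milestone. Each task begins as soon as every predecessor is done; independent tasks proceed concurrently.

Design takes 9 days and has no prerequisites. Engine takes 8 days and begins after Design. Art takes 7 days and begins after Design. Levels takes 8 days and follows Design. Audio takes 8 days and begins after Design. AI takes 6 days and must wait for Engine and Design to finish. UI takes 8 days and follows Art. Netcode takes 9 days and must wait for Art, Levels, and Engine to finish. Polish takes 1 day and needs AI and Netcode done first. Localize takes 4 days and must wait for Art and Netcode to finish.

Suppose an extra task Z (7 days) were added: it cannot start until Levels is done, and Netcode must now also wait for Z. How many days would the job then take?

Originally the job takes 30 days.
With Z inserted, Netcode now waits for max(Art, Levels, Engine, Z).
New critical path: Design→Levels→Z→Netcode→Localize = 9+8+7+9+4 = 37 ⇒ 37 days.

37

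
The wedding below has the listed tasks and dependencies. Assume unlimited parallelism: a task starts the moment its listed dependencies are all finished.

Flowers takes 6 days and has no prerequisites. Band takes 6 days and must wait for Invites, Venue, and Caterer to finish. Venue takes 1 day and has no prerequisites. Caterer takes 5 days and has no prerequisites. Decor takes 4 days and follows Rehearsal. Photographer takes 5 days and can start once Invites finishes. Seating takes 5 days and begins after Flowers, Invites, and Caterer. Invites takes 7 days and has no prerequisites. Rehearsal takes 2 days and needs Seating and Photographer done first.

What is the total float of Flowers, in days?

1

Critical path: Invites→Seating→Rehearsal→Decor = 7+5+2+4 = 18, so the finish is 18 days.
Longest path through Flowers: 17 days (earliest finish 6, latest finish 7).
So Flowers can slip 7 − 6 = 1 day.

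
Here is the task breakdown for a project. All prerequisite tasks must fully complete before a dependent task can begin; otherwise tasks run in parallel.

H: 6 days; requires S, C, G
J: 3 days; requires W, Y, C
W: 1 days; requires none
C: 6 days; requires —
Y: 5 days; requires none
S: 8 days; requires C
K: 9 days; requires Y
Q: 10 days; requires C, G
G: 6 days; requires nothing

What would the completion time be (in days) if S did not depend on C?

With the dependency in place, C→S→H = 6+8+6 = 20 sets the finish at 20 days.
Without C→S, S's earliest start moves from 6 to 0.
After: C→Q = 6+10 = 16 → 16 days.

16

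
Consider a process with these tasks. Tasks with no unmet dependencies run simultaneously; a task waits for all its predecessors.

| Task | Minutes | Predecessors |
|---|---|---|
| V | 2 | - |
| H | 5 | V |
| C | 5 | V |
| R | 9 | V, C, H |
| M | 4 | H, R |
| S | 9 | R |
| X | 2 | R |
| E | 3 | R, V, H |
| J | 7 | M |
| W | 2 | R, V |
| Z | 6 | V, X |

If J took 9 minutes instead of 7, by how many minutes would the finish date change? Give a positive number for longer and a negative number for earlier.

Critical path before the change: V→H→R→M→J = 2+5+9+4+7 = 27 giving 27 minutes.
J lies on that path, so at 9 minutes the path becomes 29 minutes.
The critical path is still V→H→R→M→J; finish is now 29 minutes.
Change in finish: 29 − 27 = +2 minutes.

2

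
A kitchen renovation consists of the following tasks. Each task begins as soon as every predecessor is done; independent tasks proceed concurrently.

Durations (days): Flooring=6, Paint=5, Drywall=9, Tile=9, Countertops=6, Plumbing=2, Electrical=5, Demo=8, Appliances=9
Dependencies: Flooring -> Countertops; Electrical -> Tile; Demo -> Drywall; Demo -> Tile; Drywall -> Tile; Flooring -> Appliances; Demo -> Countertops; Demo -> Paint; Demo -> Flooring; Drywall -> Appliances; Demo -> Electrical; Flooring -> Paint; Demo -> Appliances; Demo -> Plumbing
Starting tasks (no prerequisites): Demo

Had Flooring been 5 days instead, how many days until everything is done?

Actual critical path: Demo→Drywall→Tile = 8+9+9 = 26 ⇒ 26 days.
Flooring has 3 days of float (longest path through it is 23).
No other chain overtakes it, so the finish is 26 days.

26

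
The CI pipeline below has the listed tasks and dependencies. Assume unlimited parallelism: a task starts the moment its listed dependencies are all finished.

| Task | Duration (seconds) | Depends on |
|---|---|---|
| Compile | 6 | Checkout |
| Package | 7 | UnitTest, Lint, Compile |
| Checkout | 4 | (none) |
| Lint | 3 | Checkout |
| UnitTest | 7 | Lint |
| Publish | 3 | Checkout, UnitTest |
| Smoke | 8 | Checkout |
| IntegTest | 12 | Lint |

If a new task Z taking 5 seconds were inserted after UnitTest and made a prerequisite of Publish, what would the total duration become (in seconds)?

Originally the job takes 21 seconds.
With Z inserted, Publish now waits for max(Checkout, UnitTest, Z).
New critical path: Checkout→Lint→UnitTest→Z→Publish = 4+3+7+5+3 = 22 ⇒ 22 seconds.

22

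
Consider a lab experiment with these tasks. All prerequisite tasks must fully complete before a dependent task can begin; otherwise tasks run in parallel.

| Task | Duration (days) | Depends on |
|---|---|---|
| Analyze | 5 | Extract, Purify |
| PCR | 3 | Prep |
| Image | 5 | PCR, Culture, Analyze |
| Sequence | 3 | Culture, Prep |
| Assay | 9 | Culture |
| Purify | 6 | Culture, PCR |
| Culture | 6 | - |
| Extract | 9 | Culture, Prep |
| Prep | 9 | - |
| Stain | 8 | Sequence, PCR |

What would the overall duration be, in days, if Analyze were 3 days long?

Critical path before the change: Prep→Extract→Analyze→Image = 9+9+5+5 = 28 giving 28 days.
Since Analyze is critical, the -2 change carries straight to that chain (now 26 days).
No other chain overtakes it, so the finish is 26 days.

26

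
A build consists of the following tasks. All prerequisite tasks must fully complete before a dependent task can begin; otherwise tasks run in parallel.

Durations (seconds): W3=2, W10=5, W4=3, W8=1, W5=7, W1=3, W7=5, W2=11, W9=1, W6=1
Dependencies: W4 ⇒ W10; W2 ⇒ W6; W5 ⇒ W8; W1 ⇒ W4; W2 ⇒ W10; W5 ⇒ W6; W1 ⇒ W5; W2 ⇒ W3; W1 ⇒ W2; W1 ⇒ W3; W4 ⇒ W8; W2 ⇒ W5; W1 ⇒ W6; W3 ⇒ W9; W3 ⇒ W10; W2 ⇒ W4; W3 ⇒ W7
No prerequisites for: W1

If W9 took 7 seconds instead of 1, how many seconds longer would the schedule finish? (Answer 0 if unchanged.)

1

Baseline: W1→W2→W4→W10 = 3+11+3+5 = 22 → 22 seconds.
W9 has 5 seconds of float (longest path through it is 17).
New critical path: W1→W2→W3→W9 = 3+11+2+7 = 23 ⇒ 23 seconds.
Change in finish: 23 − 22 = +1 seconds.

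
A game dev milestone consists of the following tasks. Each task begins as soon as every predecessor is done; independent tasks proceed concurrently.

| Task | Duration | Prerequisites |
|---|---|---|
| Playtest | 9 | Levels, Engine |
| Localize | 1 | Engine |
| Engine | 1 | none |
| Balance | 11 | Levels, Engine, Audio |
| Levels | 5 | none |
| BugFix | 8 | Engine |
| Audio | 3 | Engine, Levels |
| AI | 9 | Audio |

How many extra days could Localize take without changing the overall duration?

17

Levels→Audio→Balance = 5+3+11 = 19 sets the makespan at 19 days.
Longest path through Localize: 2 days (earliest finish 2, latest finish 19).
Float = 19 − 2 = 17.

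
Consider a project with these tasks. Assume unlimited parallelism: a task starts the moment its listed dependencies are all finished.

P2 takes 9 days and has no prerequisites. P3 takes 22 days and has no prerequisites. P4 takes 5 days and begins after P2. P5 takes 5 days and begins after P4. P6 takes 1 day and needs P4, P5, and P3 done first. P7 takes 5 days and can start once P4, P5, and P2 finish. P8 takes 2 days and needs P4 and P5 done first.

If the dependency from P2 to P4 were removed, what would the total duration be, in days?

23

Original critical path: P2→P4→P5→P7 = 9+5+5+5 = 24 ⇒ 24 days.
Without P2→P4, P4's earliest start moves from 9 to 0.
The longest chain is now P3→P6 = 22+1 = 23, so the project takes 23 days.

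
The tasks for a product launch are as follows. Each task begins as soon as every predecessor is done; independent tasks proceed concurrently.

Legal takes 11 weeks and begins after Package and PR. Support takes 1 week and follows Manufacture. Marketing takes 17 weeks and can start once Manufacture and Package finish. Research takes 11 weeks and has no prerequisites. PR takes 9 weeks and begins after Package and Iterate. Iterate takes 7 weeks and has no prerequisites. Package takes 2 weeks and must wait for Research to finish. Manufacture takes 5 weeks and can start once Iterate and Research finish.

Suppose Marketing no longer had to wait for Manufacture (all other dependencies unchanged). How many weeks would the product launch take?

33

Original critical path: Research→Manufacture→Marketing = 11+5+17 = 33 ⇒ 33 weeks.
Without Manufacture→Marketing, Marketing's earliest start moves from 16 to 13.
After: Research→Package→PR→Legal = 11+2+9+11 = 33 → 33 weeks.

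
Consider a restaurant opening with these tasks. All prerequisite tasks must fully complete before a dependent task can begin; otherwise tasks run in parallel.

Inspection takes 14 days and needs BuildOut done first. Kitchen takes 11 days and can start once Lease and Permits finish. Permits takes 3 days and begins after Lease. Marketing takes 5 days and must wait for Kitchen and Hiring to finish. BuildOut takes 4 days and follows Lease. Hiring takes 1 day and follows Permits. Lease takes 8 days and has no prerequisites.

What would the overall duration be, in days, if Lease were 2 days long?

Actual critical path: Lease→Permits→Kitchen→Marketing = 8+3+11+5 = 27 ⇒ 27 days.
Lease lies on that path, so at 2 days the path becomes 21 days.
The critical path is still Lease→Permits→Kitchen→Marketing; finish is now 21 days.

21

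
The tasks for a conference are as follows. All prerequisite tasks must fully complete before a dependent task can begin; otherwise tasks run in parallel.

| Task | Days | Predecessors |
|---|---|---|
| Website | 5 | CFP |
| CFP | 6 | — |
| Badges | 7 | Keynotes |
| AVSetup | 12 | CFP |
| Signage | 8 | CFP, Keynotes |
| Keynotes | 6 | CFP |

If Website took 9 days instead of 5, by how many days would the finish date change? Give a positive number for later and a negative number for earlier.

0

As given, the longest chain is CFP→Keynotes→Signage = 6+6+8 = 20, so the finish is 20 days.
Website has 9 days of float (longest path through it is 11).
That remains the longest chain; total 20 days.
Change in finish: 20 − 20 = +0 days.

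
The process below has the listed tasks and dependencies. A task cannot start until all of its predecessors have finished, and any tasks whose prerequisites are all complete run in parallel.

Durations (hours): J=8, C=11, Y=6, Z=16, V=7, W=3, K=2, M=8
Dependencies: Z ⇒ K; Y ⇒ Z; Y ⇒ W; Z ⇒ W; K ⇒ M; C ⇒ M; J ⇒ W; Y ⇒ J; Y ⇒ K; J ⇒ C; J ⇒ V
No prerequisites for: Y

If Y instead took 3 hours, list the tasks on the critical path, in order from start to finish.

The binding path is Y→J→C→M = 6+8+11+8 = 33; finish at 33 hours.
Y lies on that path, so at 3 hours the path becomes 30 hours.
No other chain overtakes it, so the finish is 30 hours.

Y, J, C, M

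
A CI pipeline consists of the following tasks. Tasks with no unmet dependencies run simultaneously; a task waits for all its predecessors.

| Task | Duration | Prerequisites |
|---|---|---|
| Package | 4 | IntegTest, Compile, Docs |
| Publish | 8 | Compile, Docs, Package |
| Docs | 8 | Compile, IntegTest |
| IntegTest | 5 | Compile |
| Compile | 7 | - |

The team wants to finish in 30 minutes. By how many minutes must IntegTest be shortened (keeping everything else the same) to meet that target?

Current finish: 32 minutes; target: 30.
IntegTest is on every critical path, so each minute cut from IntegTest cuts the finish by one (this holds down to a finish of 28).
Need 32 − 30 = 2 minutes off IntegTest → IntegTest becomes 3 minutes, finish becomes 30.

2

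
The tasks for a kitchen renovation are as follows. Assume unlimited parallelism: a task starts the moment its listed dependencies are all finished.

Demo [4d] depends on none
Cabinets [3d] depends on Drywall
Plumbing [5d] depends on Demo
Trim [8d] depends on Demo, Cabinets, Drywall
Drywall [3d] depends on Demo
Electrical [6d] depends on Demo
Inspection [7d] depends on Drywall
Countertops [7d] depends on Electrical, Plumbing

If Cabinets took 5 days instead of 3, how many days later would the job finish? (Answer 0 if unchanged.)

2

The binding path is Demo→Drywall→Cabinets→Trim = 4+3+3+8 = 18; finish at 18 days.
Since Cabinets is critical, the +2 change carries straight to that chain (now 20 days).
No other chain overtakes it, so the finish is 20 days.
Change in finish: 20 − 18 = +2 days.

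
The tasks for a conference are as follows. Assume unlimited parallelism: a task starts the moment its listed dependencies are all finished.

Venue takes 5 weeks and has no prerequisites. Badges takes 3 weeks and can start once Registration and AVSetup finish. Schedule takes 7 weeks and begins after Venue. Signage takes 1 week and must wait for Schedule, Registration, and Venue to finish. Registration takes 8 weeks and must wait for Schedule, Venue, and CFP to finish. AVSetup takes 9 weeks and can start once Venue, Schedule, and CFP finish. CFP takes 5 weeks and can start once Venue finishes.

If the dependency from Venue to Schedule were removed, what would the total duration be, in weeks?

22

With the dependency in place, Venue→Schedule→AVSetup→Badges = 5+7+9+3 = 24 sets the finish at 24 weeks.
Without Venue→Schedule, Schedule's earliest start moves from 5 to 0.
The longest chain is now Venue→CFP→AVSetup→Badges = 5+5+9+3 = 22, so the plan takes 22 weeks.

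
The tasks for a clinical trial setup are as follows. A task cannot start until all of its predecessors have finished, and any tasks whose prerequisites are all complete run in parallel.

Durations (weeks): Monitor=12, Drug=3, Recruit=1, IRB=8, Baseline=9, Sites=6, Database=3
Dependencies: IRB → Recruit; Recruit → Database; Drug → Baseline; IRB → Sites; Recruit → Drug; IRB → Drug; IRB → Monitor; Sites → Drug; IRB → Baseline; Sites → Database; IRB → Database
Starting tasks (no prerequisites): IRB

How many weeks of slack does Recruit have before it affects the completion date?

5

The longest chain is IRB→Sites→Drug→Baseline = 8+6+3+9 = 26; overall finish 26 weeks.
Recruit finishes as early as 9 and must finish by 14.
Float = 26 − 21 = 5.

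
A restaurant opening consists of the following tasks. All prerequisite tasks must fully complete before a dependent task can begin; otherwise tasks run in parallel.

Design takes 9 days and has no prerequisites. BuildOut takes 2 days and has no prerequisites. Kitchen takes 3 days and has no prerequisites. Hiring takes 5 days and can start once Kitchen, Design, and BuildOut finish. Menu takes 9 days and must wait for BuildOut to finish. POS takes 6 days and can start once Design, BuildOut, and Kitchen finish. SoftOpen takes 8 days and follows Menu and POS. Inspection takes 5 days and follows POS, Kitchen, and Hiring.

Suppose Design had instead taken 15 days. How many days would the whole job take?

29

As given, the longest chain is Design→POS→SoftOpen = 9+6+8 = 23, so the finish is 23 days.
Since Design is critical, the +6 change carries straight to that chain (now 29 days).
No other chain overtakes it, so the finish is 29 days.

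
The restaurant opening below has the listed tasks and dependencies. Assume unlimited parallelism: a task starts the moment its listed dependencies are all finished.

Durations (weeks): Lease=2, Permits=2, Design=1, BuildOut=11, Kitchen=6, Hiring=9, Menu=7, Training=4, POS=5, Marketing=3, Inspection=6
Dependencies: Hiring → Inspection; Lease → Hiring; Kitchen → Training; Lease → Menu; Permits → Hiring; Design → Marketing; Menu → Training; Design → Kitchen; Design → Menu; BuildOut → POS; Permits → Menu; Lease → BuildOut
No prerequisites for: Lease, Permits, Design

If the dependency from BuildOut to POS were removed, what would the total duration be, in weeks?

Original critical path: Lease→BuildOut→POS = 2+11+5 = 18 ⇒ 18 weeks.
Without BuildOut→POS, POS's earliest start moves from 13 to 0.
After: Lease→Hiring→Inspection = 2+9+6 = 17 → 17 weeks.

17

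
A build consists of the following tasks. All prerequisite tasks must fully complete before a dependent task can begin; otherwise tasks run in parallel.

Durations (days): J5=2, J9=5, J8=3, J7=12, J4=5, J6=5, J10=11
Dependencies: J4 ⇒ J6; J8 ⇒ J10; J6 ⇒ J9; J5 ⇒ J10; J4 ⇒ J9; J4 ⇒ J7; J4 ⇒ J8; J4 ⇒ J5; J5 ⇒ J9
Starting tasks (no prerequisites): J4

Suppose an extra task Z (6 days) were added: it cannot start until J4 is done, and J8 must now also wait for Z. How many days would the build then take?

Originally the build takes 19 days.
With Z inserted, J8 now waits for max(J4, Z).
New critical path: J4→Z→J8→J10 = 5+6+3+11 = 25 ⇒ 25 days.

25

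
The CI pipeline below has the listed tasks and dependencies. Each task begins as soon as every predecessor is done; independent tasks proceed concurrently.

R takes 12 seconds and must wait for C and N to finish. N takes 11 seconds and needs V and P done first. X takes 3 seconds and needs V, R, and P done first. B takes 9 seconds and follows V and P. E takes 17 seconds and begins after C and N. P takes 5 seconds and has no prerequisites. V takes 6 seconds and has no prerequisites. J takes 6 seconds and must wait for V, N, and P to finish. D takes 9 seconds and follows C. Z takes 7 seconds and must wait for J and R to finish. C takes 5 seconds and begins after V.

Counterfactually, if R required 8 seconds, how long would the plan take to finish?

Critical path before the change: V→N→R→Z = 6+11+12+7 = 36 giving 36 seconds.
Since R is critical, the -4 change carries straight to that chain (now 32 seconds).
The binding chain switches to V→N→E = 6+11+17 = 34; finish 34 seconds.

34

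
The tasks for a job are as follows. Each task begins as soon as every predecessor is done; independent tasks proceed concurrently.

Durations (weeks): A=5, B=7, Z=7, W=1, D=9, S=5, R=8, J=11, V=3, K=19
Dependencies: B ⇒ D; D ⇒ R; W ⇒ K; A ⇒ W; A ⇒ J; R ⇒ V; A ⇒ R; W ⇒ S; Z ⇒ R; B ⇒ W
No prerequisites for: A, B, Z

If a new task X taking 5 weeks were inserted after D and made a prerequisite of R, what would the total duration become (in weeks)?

32

Originally the job takes 27 weeks.
With X inserted, R now waits for max(D, Z, A, X).
New critical path: B→D→X→R→V = 7+9+5+8+3 = 32 ⇒ 32 weeks.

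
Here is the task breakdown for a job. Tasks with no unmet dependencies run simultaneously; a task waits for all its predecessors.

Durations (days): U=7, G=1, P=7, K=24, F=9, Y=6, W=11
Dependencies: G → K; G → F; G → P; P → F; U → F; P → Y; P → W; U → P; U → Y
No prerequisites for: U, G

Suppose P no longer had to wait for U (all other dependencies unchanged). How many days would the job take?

Original critical path: U→P→W = 7+7+11 = 25 ⇒ 25 days.
Without U→P, P's earliest start moves from 7 to 1.
The longest chain is now G→K = 1+24 = 25, so the job takes 25 days.

25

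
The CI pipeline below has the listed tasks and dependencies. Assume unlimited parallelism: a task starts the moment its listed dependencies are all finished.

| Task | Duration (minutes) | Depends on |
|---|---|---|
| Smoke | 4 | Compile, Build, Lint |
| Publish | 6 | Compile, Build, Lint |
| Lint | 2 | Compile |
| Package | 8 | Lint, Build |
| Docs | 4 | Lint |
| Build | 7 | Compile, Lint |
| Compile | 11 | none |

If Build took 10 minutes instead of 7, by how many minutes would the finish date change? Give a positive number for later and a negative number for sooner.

3

The binding path is Compile→Lint→Build→Package = 11+2+7+8 = 28; finish at 28 minutes.
Build lies on that path, so at 10 minutes the path becomes 31 minutes.
No other chain overtakes it, so the finish is 31 minutes.
Change in finish: 31 − 28 = +3 minutes.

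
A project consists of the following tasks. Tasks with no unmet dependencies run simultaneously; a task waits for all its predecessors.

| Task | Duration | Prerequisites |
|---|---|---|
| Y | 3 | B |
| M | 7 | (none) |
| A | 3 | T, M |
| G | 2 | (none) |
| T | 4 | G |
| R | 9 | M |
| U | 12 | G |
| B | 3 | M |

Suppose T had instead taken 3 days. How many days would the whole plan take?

16

As given, the longest chain is M→R = 7+9 = 16, so the finish is 16 days.
T has 7 days of float (longest path through it is 9).
No other chain overtakes it, so the finish is 16 days.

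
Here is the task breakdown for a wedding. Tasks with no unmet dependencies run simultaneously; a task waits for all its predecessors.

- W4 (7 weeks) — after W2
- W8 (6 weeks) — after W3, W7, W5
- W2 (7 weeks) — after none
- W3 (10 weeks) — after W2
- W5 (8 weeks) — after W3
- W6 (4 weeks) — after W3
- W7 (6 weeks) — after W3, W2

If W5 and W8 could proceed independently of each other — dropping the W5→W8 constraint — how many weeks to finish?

Original critical path: W2→W3→W5→W8 = 7+10+8+6 = 31 ⇒ 31 weeks.
Without W5→W8, W8's earliest start moves from 25 to 23.
New critical path: W2→W3→W7→W8 = 7+10+6+6 = 29 ⇒ 29 weeks.

29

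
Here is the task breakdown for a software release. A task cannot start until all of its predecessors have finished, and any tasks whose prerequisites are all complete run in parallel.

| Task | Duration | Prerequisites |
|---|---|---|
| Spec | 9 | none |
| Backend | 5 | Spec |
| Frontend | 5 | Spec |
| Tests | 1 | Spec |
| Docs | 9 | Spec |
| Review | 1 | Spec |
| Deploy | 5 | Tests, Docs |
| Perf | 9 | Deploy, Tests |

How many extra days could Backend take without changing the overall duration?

18

The longest chain is Spec→Docs→Deploy→Perf = 9+9+5+9 = 32; overall finish 32 days.
Backend finishes as early as 14 and must finish by 32.
Float = 32 − 14 = 18.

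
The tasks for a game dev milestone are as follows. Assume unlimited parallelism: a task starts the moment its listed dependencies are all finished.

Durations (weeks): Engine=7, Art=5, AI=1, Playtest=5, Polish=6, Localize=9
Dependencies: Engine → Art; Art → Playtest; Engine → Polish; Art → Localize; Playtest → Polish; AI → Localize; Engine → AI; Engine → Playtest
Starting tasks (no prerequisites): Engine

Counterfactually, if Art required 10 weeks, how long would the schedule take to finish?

28

The binding path is Engine→Art→Playtest→Polish = 7+5+5+6 = 23; finish at 23 weeks.
Art is on the critical path; changing it to 10 makes that path 28 weeks.
That remains the longest chain; total 28 weeks.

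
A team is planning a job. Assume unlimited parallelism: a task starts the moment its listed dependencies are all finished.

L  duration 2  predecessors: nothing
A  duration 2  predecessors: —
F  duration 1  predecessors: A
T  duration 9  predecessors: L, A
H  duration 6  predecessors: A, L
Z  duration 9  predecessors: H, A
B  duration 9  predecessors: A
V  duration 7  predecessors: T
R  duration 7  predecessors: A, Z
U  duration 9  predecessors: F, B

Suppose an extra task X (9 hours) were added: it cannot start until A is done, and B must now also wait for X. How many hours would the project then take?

Originally the project takes 24 hours.
With X inserted, B now waits for max(A, X).
New critical path: A→X→B→U = 2+9+9+9 = 29 ⇒ 29 hours.

29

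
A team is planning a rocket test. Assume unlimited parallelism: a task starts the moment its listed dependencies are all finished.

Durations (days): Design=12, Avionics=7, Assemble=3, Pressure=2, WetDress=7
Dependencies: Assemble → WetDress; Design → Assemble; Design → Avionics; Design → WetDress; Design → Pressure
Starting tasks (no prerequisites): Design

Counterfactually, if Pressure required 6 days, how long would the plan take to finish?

As given, the longest chain is Design→Assemble→WetDress = 12+3+7 = 22, so the finish is 22 days.
The longest path through Pressure is only 14 days, so Pressure has float 8.
The critical path is still Design→Assemble→WetDress; finish is now 22 days.

22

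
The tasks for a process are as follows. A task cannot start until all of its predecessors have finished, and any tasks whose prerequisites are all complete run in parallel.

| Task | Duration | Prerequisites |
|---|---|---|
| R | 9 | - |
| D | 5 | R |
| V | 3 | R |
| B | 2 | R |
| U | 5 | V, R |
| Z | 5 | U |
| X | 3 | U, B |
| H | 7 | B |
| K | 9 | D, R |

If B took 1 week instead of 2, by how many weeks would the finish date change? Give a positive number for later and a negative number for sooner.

Critical path before the change: R→D→K = 9+5+9 = 23 giving 23 weeks.
The longest path through B is only 18 weeks, so B has float 5.
No other chain overtakes it, so the finish is 23 weeks.
Change in finish: 23 − 23 = +0 weeks.

0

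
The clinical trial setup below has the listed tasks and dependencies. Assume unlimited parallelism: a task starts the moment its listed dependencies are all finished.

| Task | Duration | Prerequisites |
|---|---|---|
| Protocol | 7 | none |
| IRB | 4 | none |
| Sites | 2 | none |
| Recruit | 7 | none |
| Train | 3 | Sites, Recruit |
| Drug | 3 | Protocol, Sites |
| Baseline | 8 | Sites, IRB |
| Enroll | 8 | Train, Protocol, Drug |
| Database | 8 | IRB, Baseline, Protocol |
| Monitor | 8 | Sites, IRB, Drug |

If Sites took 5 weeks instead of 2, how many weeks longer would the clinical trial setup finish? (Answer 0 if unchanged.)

Baseline: IRB→Baseline→Database = 4+8+8 = 20 → 20 weeks.
Sites has 2 weeks of float (longest path through it is 18).
New critical path: Sites→Baseline→Database = 5+8+8 = 21 ⇒ 21 weeks.
Change in finish: 21 − 20 = +1 weeks.

1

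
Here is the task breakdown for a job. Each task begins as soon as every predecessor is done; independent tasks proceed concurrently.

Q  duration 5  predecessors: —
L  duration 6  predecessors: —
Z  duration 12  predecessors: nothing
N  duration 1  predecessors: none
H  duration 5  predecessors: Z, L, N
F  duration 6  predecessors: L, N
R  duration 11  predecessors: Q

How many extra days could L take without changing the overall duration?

The longest chain is Z→H = 12+5 = 17; overall finish 17 days.
Longest path through L: 12 days (earliest finish 6, latest finish 11).
Float = 17 − 12 = 5.

5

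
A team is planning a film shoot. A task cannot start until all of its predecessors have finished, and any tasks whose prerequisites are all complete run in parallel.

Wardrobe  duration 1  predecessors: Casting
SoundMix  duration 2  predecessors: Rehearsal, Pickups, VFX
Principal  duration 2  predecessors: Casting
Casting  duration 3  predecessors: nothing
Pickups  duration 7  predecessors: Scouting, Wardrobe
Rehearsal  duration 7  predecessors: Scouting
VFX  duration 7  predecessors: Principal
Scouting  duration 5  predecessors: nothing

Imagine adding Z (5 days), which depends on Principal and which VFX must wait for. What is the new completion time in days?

19

Originally the job takes 14 days.
With Z inserted, VFX now waits for max(Principal, Z).
New critical path: Casting→Principal→Z→VFX→SoundMix = 3+2+5+7+2 = 19 ⇒ 19 days.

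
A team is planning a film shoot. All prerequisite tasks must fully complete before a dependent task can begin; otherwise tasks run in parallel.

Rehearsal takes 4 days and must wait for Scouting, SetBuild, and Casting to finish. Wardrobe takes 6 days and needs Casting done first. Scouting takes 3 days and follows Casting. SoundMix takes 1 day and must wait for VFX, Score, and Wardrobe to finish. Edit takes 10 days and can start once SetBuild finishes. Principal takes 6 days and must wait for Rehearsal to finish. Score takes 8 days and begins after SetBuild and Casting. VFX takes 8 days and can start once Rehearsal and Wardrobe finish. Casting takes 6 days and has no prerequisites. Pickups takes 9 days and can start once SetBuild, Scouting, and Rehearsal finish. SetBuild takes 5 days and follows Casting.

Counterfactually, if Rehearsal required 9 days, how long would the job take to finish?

Baseline: Casting→SetBuild→Rehearsal→Pickups = 6+5+4+9 = 24 → 24 days.
Rehearsal is on the critical path; changing it to 9 makes that path 29 days.
The critical path is still Casting→SetBuild→Rehearsal→Pickups; finish is now 29 days.

29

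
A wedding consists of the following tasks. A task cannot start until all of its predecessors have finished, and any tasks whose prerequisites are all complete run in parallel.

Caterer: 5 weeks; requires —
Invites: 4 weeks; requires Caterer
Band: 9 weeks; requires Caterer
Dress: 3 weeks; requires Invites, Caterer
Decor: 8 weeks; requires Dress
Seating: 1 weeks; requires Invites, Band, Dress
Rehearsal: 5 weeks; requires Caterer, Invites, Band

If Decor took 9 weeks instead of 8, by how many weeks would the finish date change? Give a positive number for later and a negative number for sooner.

1

Baseline: Caterer→Invites→Dress→Decor = 5+4+3+8 = 20 → 20 weeks.
Decor is on the critical path; changing it to 9 makes that path 21 weeks.
The critical path is still Caterer→Invites→Dress→Decor; finish is now 21 weeks.
Change in finish: 21 − 20 = +1 weeks.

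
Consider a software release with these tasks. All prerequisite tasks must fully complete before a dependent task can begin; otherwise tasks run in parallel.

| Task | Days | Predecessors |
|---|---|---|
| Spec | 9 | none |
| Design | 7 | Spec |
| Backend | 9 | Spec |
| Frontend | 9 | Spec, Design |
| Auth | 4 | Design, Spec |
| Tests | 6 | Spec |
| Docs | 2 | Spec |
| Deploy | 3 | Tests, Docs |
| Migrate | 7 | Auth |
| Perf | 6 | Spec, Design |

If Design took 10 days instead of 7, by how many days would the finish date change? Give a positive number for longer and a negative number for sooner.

Baseline: Spec→Design→Auth→Migrate = 9+7+4+7 = 27 → 27 days.
Design lies on that path, so at 10 days the path becomes 30 days.
The critical path is still Spec→Design→Auth→Migrate; finish is now 30 days.
Change in finish: 30 − 27 = +3 days.

3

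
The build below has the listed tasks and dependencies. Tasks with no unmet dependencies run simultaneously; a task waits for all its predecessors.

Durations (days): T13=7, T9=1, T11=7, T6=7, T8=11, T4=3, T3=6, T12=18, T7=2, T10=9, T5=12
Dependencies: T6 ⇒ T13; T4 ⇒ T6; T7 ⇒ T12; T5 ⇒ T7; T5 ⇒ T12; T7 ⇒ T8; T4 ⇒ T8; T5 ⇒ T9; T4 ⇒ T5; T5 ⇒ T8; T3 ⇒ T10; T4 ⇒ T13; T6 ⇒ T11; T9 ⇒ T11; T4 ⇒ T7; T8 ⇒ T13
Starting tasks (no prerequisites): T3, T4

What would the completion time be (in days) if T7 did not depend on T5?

Before: longest chain T4→T5→T7→T8→T13 = 3+12+2+11+7 = 35, finish 35.
Without T5→T7, T7's earliest start moves from 15 to 3.
The longest chain is now T4→T5→T8→T13 = 3+12+11+7 = 33, so the job takes 33 days.

33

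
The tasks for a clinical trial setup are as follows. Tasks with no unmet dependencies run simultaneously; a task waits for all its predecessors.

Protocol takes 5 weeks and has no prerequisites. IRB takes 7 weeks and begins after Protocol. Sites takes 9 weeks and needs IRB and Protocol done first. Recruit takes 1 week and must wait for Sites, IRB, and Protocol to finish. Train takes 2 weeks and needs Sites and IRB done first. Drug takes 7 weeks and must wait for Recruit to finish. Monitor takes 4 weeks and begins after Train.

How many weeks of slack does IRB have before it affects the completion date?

0

The longest chain is Protocol→IRB→Sites→Recruit→Drug = 5+7+9+1+7 = 29; overall finish 29 weeks.
The longest chain containing IRB totals 29 weeks.
Slack of IRB = 5 − 5 = 0 weeks.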